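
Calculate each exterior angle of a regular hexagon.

Each exterior angle of a regular n-gon is 360 / n.
For n = 6: 360 / 6 = 60 degrees.

60 degrees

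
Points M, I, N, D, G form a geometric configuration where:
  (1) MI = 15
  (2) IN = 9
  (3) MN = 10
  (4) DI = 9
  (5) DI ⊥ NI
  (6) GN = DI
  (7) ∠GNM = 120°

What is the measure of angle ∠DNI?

Step 1: By the law of cosines on triangle NID: ND² = 9² + 9² − 2·9·9·cos(90°) = 162, so ND = 9·√2.
Step 2: By the inverse law of cosines on triangle DNI: cos(∠DNI) = ((9·√2)² + 9² − 9²) / (2·9·√2·9) = 162/229.1 = 0.7071, so ∠DNI = 45°.

Therefore, the measure of angle ∠DNI = 45°.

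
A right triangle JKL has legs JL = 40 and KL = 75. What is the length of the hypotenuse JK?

JK = sqrt(40^2 + 75^2) = sqrt(7225) = 85

85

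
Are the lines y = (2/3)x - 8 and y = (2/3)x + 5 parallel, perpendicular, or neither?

Slope of line 1: m1 = 2/3
Slope of line 2: m2 = 2/3
m1 = m2, so the lines are parallel.

Parallel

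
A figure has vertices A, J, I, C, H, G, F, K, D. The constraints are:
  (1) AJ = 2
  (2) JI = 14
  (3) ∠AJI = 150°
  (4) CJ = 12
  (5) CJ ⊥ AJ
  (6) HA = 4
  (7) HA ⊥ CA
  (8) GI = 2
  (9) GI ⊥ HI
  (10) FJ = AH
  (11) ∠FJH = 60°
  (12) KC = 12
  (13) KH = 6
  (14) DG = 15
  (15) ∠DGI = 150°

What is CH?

Step 1: By the law of cosines on triangle CJA: CA² = 12² + 2² − 2·12·2·cos(90°) = 148, so CA = 2·√37.
Step 2: By the law of cosines on triangle CAH: CH² = (2·√37)² + 4² − 2·2·√37·4·cos(90°) = 164, so CH = 2·√41.

Therefore, the length of CH = 2·√41.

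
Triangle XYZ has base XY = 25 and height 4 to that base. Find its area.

Area = (1/2)(25)(4) = 50

50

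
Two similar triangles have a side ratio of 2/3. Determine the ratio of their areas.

The ratio of areas of similar triangles equals the square of the side ratio.
Side ratio = 2:3
Area ratio = (2/3)^2 = 4/9 = 4:9

4:9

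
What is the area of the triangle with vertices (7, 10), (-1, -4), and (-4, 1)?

Shoelace: Area = (1/2)|7(-4-1) + -1(1-10) + -4(10--4)| = (1/2)(82) = 41

41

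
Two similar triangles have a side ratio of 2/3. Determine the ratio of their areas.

Area ratio = (side ratio)^2 = (2/3)^2 = 4:9.

4:9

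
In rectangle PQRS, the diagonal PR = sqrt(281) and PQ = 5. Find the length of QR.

b = sqrt(d^2 - a^2) = sqrt(281 - 25) = sqrt(256) = 16

16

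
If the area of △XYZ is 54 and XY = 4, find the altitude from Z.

Area = (1/2) * base * height
height = 2 * Area / base
height = 2 * 54 / 4
height = 108 / 4
height = 27

27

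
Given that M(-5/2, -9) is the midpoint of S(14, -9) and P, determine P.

Using the midpoint formula: M = ((x1 + x2)/2, (y1 + y2)/2)
We know M = (-5/2, -9) and S = (14, -9)
For x: -5/2 = (14 + x2)/2, so x2 = 2*-5/2 - 14 = -19
For y: -9 = (-9 + y2)/2, so y2 = 2*-9 - -9 = -9
P = (-19, -9)

(-19, -9)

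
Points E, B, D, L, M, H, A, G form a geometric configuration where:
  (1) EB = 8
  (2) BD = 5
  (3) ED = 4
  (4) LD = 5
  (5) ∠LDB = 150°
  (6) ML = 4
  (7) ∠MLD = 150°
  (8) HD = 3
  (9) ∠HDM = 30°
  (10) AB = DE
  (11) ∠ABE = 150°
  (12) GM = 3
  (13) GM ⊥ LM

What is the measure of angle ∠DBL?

Step 1: By the law of cosines on triangle BDL: BL² = 5² + 5² − 2·5·5·cos(150°) = 93.3, so BL ≈ 9.66.
Step 2: By the inverse law of cosines on triangle DBL: cos(∠DBL) = (5² + 9.66² − 5²) / (2·5·9.66) = 93.3/96.59 = 0.9659, so ∠DBL = 15°.

Therefore, the measure of angle ∠DBL = 15°.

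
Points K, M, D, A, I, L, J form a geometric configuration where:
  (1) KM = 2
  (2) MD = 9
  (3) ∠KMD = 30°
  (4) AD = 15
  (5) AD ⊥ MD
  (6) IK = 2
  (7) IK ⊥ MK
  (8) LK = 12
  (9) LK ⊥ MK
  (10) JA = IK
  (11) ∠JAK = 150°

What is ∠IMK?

Step 1: By the law of cosines on triangle MKI: MI² = 2² + 2² − 2·2·2·cos(90°) = 8, so MI = 2·√2.
Step 2: By the inverse law of cosines on triangle IMK: cos(∠IMK) = ((2·√2)² + 2² − 2²) / (2·2·√2·2) = 8/11.31 = 0.7071, so ∠IMK = 45°.

Therefore, the measure of angle ∠IMK = 45°.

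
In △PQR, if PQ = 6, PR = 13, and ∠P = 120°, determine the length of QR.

Law of cosines: QR^2 = 6^2 + 13^2 - 2(6)(13)cos(120°) = 283, so QR = sqrt(283).

sqrt(283)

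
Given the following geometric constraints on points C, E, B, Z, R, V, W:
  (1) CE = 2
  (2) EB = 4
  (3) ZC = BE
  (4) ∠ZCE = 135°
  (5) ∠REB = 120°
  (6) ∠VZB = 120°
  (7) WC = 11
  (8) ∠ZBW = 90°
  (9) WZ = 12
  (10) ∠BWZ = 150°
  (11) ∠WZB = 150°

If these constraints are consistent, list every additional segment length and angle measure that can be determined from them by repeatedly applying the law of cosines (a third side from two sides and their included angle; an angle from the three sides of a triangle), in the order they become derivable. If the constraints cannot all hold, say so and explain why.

These constraints are not satisfiable: (8), (10) and (11) are the three interior angles of triangle ZBW, which must sum to 180°, but 90° + 150° + 150° = 390°. No planar figure meets all of them, so nothing further can be derived.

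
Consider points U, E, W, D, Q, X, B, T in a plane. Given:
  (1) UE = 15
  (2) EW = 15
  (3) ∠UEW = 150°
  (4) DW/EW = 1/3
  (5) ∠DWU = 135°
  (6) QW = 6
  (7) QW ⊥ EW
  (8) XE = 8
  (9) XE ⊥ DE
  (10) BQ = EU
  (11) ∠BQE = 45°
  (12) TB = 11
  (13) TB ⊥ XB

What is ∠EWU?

Step 1: By the law of cosines on triangle WEU: WU² = 15² + 15² − 2·15·15·cos(150°) = 839.71, so WU ≈ 28.98.
Step 2: By the inverse law of cosines on triangle EWU: cos(∠EWU) = (15² + 28.98² − 15²) / (2·15·28.98) = 839.71/869.33 = 0.9659, so ∠EWU = 15°.

Therefore, the measure of angle ∠EWU = 15°.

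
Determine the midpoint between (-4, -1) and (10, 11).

M = ((x₁ + x₂)/2, (y₁ + y₂)/2)
= ((-4 + 10)/2, (-1 + 11)/2)
= (6/2, 10/2) = (3, 5)

(3, 5)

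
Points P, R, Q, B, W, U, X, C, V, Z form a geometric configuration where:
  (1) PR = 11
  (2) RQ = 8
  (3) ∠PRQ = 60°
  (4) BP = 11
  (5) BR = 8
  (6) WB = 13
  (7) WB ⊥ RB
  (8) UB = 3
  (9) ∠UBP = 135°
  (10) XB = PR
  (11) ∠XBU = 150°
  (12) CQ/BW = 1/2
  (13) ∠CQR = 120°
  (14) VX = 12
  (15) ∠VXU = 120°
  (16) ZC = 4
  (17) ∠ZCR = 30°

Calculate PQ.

Step 1: By the law of cosines on triangle PRQ: PQ² = 11² + 8² − 2·11·8·cos(60°) = 97, so PQ = √97.

Therefore, the length of PQ = √97.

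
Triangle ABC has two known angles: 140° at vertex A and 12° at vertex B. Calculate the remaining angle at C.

angle C = 180 - 140 - 12 = 28 degrees.

28 degrees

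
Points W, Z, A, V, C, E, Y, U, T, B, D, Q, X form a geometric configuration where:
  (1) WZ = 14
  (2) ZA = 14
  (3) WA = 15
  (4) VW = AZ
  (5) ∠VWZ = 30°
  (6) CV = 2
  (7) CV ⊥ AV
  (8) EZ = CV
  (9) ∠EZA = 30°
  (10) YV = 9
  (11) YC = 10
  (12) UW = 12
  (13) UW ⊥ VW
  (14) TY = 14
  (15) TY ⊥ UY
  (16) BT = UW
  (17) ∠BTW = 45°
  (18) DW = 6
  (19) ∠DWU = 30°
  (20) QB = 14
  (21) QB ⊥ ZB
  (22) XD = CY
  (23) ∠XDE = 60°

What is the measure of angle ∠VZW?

From the given relations: VW = AZ = 14.
Step 1: By the law of cosines on triangle ZWV: ZV² = 14² + 14² − 2·14·14·cos(30°) = 52.52, so ZV ≈ 7.25.
Step 2: By the inverse law of cosines on triangle VZW: cos(∠VZW) = (7.25² + 14² − 14²) / (2·7.25·14) = 52.52/202.91 = 0.2588, so ∠VZW = 75°.

Therefore, the measure of angle ∠VZW = 75°.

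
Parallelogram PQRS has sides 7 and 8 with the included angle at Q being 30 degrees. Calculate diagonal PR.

Law of cosines: d^2 = 7^2 + 8^2 - 2(7)(8)cos(30°) = 113 - 56*sqrt(3), so d = sqrt(113 - 56*sqrt(3)).

sqrt(113 - 56*sqrt(3))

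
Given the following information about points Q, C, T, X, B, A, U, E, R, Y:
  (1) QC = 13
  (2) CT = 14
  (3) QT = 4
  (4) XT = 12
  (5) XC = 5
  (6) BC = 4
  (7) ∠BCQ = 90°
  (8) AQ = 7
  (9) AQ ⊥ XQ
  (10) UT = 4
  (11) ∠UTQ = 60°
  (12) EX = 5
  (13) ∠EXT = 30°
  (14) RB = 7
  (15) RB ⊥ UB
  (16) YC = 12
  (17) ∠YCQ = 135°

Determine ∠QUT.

Step 1: By the law of cosines on triangle UTQ: UQ² = 4² + 4² − 2·4·4·cos(60°) = 16, so UQ = 4.
Step 2: By the inverse law of cosines on triangle QUT: cos(∠QUT) = (4² + 4² − 4²) / (2·4·4) = 16/32 = 0.5, so ∠QUT = 60°.

Therefore, the measure of angle ∠QUT = 60°.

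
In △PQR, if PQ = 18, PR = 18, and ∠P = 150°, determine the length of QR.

By the law of cosines: QR^2 = PQ^2 + PR^2 - 2*PQ*PR*cos(P)
QR^2 = 18^2 + 18^2 - 2*18*18*cos(150°)
QR^2 = 324 + 324 - 648*(-sqrt(3)/2)
QR^2 = 324*sqrt(3) + 648
QR = 18*sqrt(sqrt(3) + 2)

18*sqrt(sqrt(3) + 2)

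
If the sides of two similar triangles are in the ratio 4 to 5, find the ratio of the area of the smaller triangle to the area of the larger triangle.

Area scales with the square of linear dimensions. If every length is multiplied by 4/5, then the area is multiplied by (4/5)^2 = 16/25.
The area ratio is 16:25.

16:25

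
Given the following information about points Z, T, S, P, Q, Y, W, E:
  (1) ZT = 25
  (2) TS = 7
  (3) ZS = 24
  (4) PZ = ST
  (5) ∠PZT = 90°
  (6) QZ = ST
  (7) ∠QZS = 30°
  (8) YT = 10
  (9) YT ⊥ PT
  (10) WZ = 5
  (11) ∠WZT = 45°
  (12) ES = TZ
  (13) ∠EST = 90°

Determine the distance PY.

From the given relations: PZ = ST = 7.
Step 1: By the law of cosines on triangle PZT: PT² = 7² + 25² − 2·7·25·cos(90°) = 674, so PT ≈ 25.96.
Step 2: By the law of cosines on triangle PTY: PY² = 25.96² + 10² − 2·25.96·10·cos(90°) = 774, so PY = 3·√86.

Therefore, the length of PY = 3·√86.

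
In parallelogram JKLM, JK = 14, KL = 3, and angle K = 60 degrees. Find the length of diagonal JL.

Using the law of cosines:
d^2 = 14^2 + 3^2 - 2(14)(3)cos(60 degrees)
d^2 = 196 + 9 - 84*1/2
d^2 = 163
d = sqrt(163)

sqrt(163)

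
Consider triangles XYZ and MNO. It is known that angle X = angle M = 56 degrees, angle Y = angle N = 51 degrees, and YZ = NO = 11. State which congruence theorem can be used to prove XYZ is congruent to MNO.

Consider the given information: angle X = angle M = 56 degrees, angle Y = angle N = 51 degrees, and YZ = NO = 11
This is not SAS or HL: SAS requires two sides and the included angle between them. HL only applies to right triangles with matching hypotenuse and leg.
The correct criterion is AAS. Two pairs of corresponding angles and a non-included side are equal (Angle-Angle-Side).

AAS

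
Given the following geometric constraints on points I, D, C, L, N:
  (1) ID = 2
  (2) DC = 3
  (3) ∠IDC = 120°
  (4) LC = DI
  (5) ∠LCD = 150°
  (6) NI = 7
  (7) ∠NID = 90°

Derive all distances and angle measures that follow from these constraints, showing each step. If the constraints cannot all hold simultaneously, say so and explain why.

The constraints are consistent.

From the given relations:
  LC = DI = 2

Step 1: From ID = 2, DC = 3, and ∠IDC = 120°, by the law of cosines:
  IC² = ID² + DC² - 2·ID·DC·cos(120°) = 4 + 9 + 6 = 19
  IC = √19

Step 2: From DC = 3, CL = 2, and ∠DCL = 150°, by the law of cosines:
  DL² = DC² + CL² - 2·DC·CL·cos(150°) = 9 + 4 + 10.39 = 23.39
  DL ≈ 4.84

Step 3: From DI = 2, IN = 7, and ∠DIN = 90°, by the law of cosines:
  DN² = DI² + IN² - 2·DI·IN·cos(90°) = 4 + 49 - 0 = 53
  DN = √53

Step 4: From IC = √19, ID = 2, CD = 3, by the inverse law of cosines:
  cos(∠CID) = (IC² + ID² - CD²) / (2·IC·ID)
  ∠CID = 36.59°

Step 5: From DC = 3, DL = 4.84, CL = 2, by the inverse law of cosines:
  cos(∠CDL) = (DC² + DL² - CL²) / (2·DC·DL)
  ∠CDL = 11.93°

Step 6: From DI = 2, DN = √53, IN = 7, by the inverse law of cosines:
  cos(∠IDN) = (DI² + DN² - IN²) / (2·DI·DN)
  ∠IDN = 74.05°

Step 7: From CD = 3, CI = √19, DI = 2, by the inverse law of cosines:
  cos(∠DCI) = (CD² + CI² - DI²) / (2·CD·CI)
  ∠DCI = 23.41°

Step 8: From LC = 2, LD = 4.84, CD = 3, by the inverse law of cosines:
  cos(∠CLD) = (LC² + LD² - CD²) / (2·LC·LD)
  ∠CLD = 18.07°

Step 9: From ND = √53, NI = 7, DI = 2, by the inverse law of cosines:
  cos(∠DNI) = (ND² + NI² - DI²) / (2·ND·NI)
  ∠DNI = 15.95°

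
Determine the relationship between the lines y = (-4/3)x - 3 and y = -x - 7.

Slope of line 1: m1 = -4/3
Slope of line 2: m2 = -1
m1 != m2 (-4/3 != -1), so not parallel.
m1 * m2 = (-4/3) * (-1) = 4/3 != -1, so not perpendicular.
The lines are neither parallel nor perpendicular.

Neither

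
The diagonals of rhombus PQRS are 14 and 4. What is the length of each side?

The diagonals of a rhombus bisect each other at right angles.
Half-diagonals: 14/2 = 7 and 4/2 = 2
side = sqrt(7^2 + 2^2)
side = sqrt(49 + 4)
side = sqrt(53)

sqrt(53)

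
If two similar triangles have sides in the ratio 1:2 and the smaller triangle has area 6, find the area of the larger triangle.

For similar figures, the area ratio equals the square of the side ratio.
Side ratio (the smaller triangle to the larger triangle) = 1:2, so area ratio = 1^2:2^2 = 1:4.
If the area of the smaller triangle is 6, then the area of the larger triangle = 6 * (4/1) = 24.

24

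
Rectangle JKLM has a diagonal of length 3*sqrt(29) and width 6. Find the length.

The diagonal of a rectangle forms a right triangle with the two sides.
Rearranging the Pythagorean theorem: missing side = sqrt(d^2 - known^2).
= sqrt(261 - 36) = sqrt(225) = 15.

15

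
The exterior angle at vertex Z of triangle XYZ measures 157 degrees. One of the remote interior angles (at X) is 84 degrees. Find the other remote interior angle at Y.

angle Y = 157 - 84 = 73 degrees (exterior angle theorem).

73 degrees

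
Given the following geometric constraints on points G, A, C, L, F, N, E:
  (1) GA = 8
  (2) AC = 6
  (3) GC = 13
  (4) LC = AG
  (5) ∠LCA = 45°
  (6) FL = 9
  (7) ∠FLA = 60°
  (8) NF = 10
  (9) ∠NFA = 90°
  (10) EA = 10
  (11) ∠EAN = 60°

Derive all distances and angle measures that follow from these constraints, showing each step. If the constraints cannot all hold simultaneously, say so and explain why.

The constraints are consistent.

From the given relations:
  LC = AG = 8

Step 1: From AC = 6, CL = 8, and ∠ACL = 45°, by the law of cosines:
  AL² = AC² + CL² - 2·AC·CL·cos(45°) = 36 + 64 - 67.88 = 32.12
  AL ≈ 5.67

Step 2: From GA = 8, GC = 13, AC = 6, by the inverse law of cosines:
  cos(∠AGC) = (GA² + GC² - AC²) / (2·GA·GC)
  ∠AGC = 18.72°

Step 3: From AC = 6, AG = 8, CG = 13, by the inverse law of cosines:
  cos(∠CAG) = (AC² + AG² - CG²) / (2·AC·AG)
  ∠CAG = 135.95°

Step 4: From CA = 6, CG = 13, AG = 8, by the inverse law of cosines:
  cos(∠ACG) = (CA² + CG² - AG²) / (2·CA·CG)
  ∠ACG = 25.33°

Step 5: From AL = 5.67, LF = 9, and ∠ALF = 60°, by the law of cosines:
  AF² = AL² + LF² - 2·AL·LF·cos(60°) = 32.12 + 81 - 51.01 = 62.11
  AF ≈ 7.88

Step 6: From AC = 6, AL = 5.67, CL = 8, by the inverse law of cosines:
  cos(∠CAL) = (AC² + AL² - CL²) / (2·AC·AL)
  ∠CAL = 86.53°

Step 7: From LA = 5.67, LC = 8, AC = 6, by the inverse law of cosines:
  cos(∠ALC) = (LA² + LC² - AC²) / (2·LA·LC)
  ∠ALC = 48.47°

Step 8: From AF = 7.88, FN = 10, and ∠AFN = 90°, by the law of cosines:
  AN² = AF² + FN² - 2·AF·FN·cos(90°) = 62.11 + 100 - 0 = 162.1
  AN ≈ 12.73

Step 9: From AF = 7.88, AL = 5.67, FL = 9, by the inverse law of cosines:
  cos(∠FAL) = (AF² + AL² - FL²) / (2·AF·AL)
  ∠FAL = 81.48°

Step 10: From FA = 7.88, FL = 9, AL = 5.67, by the inverse law of cosines:
  cos(∠AFL) = (FA² + FL² - AL²) / (2·FA·FL)
  ∠AFL = 38.52°

Step 11: From NA = 12.73, AE = 10, and ∠NAE = 60°, by the law of cosines:
  NE² = NA² + AE² - 2·NA·AE·cos(60°) = 162.1 + 100 - 127.3 = 134.8
  NE ≈ 11.61

Step 12: From AF = 7.88, AN = 12.73, FN = 10, by the inverse law of cosines:
  cos(∠FAN) = (AF² + AN² - FN²) / (2·AF·AN)
  ∠FAN = 51.76°

Step 13: From NA = 12.73, NF = 10, AF = 7.88, by the inverse law of cosines:
  cos(∠ANF) = (NA² + NF² - AF²) / (2·NA·NF)
  ∠ANF = 38.24°

Step 14: From NA = 12.73, NE = 11.61, AE = 10, by the inverse law of cosines:
  cos(∠ANE) = (NA² + NE² - AE²) / (2·NA·NE)
  ∠ANE = 48.24°

Step 15: From EA = 10, EN = 11.61, AN = 12.73, by the inverse law of cosines:
  cos(∠AEN) = (EA² + EN² - AN²) / (2·EA·EN)
  ∠AEN = 71.76°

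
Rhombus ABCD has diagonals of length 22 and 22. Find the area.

The diagonals of a rhombus divide it into four right triangles.
Each triangle has legs 22/ 2 = 11 and 22/2 = 11, so each has area (1/2)*11*11 = 121/2.
Four such triangles give total area = (d1 * d2) / 2 = 242.

242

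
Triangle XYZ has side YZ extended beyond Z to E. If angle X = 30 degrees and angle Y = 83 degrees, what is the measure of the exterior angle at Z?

Exterior angle = 30 + 83 = 113 degrees (exterior angle theorem).

113 degrees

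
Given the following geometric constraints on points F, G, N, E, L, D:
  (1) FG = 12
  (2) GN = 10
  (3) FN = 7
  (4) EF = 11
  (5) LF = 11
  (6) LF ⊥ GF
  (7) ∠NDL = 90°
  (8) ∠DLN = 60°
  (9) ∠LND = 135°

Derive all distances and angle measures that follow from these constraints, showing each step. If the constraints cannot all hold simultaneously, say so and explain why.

These constraints are not satisfiable: (7), (8) and (9) are the three interior angles of triangle NDL, which must sum to 180°, but 90° + 60° + 135° = 285°. No planar figure meets all of them, so nothing further can be derived.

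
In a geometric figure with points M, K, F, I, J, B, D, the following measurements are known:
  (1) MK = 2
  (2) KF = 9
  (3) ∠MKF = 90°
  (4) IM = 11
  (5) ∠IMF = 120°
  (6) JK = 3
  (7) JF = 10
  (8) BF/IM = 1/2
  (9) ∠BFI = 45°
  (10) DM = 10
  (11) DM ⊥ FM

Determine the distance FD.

Step 1: By the law of cosines on triangle FKM: FM² = 9² + 2² − 2·9·2·cos(90°) = 85, so FM = √85.
Step 2: By the law of cosines on triangle FMD: FD² = √85² + 10² − 2·√85·10·cos(90°) = 185, so FD = √185.

Therefore, the length of FD = √185.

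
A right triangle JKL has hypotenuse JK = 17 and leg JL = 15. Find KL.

By the Pythagorean theorem: KL^2 = JK^2 - JL^2
KL^2 = 17^2 - 15^2 = 289 - 225 = 64
KL = sqrt(64) = 8

8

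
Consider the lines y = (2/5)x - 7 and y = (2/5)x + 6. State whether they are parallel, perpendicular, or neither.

Slope of line 1: m1 = 2/5
Slope of line 2: m2 = 2/5
Two lines are parallel if and only if they have equal slopes (or both are vertical).
Here m1 = m2 = 2/5, confirming the lines are parallel.

Parallel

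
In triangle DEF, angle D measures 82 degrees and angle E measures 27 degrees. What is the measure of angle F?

The interior angles sum to 180°: angle F = 180 - 82 - 27 = 71°.
The triangle is acute (angles 82°, 27°, 71°).

71 degrees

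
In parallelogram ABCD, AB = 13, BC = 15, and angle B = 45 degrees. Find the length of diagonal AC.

The diagonal of a parallelogram can be found by treating two adjacent sides and the diagonal as a triangle.
Applying the law of cosines with sides 13, 15 and included angle 45°:
d^2 = 169 + 225 - 390*cos(45°) = 394 - 195*sqrt(2)
d = sqrt(394 - 195*sqrt(2))

sqrt(394 - 195*sqrt(2))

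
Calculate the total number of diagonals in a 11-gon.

Total line segments between 11 vertices = C(11,2) = 55.
Subtract the 11 sides: 55 - 11 = 44 diagonals.

44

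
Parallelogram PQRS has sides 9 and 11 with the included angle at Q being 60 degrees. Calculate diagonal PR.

Law of cosines: d^2 = 9^2 + 11^2 - 2(9)(11)cos(60°) = 103, so d = sqrt(103).

sqrt(103)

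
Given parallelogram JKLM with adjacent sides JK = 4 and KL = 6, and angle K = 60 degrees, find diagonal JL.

Law of cosines: d^2 = 4^2 + 6^2 - 2(4)(6)cos(60°) = 28, so d = 2*sqrt(7).

2*sqrt(7)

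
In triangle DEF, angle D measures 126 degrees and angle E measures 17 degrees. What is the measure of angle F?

Let angle F = x. Then 126 + 17 + x = 180.
x = 180 - 143 = 37 degrees.

37 degrees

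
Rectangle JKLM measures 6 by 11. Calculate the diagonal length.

d = sqrt(6^2 + 11^2) = sqrt(157)

sqrt(157)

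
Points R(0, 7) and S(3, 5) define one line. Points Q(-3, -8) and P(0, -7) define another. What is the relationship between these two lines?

Slope of line 1: m1 = (5 - 7)/(3 - 0) = -2/3 = -2/3
Slope of line 2: m2 = (-7 - -8)/(0 - -3) = 1/3 = 1/3
For parallel lines we need equal slopes: -2/3 != 1/3.
For perpendicular lines we need m1*m2 = -1: (-2/3)(1/3) = -2/9 != -1.
Since neither condition holds, the lines are neither parallel nor perpendicular.

Neither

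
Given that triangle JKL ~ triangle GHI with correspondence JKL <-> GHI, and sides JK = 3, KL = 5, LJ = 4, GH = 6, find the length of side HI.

Since the triangles are similar, the ratio of corresponding sides is constant.
Scale factor k = GH / JK = 6 / 3 = 2
HI = k * KL = 2 * 5 = 10

10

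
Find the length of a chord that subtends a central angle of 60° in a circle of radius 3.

Chord = 2(3) sin(30°) = 3

3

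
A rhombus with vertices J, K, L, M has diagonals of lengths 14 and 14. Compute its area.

Area of a rhombus = (d1 * d2) / 2
Area = (14 * 14) / 2
Area = 196 / 2
Area = 98

98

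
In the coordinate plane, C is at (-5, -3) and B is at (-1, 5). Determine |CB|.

d = sqrt((-1 - -5)^2 + (5 - -3)^2)
d = sqrt(4^2 + 8^2)
d = sqrt(16 + 64)
d = sqrt(80) = 4*sqrt(5)

4*sqrt(5)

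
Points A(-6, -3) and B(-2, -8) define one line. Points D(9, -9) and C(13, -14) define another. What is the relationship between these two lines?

Slope of line 1: m1 = (-8 - -3)/(-2 - -6) = -5/4 = -5/4
Slope of line 2: m2 = (-14 - -9)/(13 - 9) = -5/4 = -5/4
Two lines are parallel if and only if they have equal slopes (or both are vertical).
Here m1 = m2 = -5/4, confirming the lines are parallel.

Parallel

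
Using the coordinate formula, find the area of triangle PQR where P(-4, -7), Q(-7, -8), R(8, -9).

The Shoelace formula computes the area from vertex coordinates by summing cross products.
For vertices (-4,-7), (-7,-8), (8,-9):
Signed sum = -4*-8 - -7*-7 + -7*-9 - 8*-8 + 8*-7 - -4*-9
= -17 + 127 + -92 = 18
Area = (1/2)|18| = 9.

9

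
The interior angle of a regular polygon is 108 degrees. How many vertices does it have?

Each interior angle of a regular n-gon is (n - 2) * 180 / n.
Setting this equal to 108:
(n - 2) * 180 / n = 108
Each exterior angle = 180 - 108 = 72 degrees.
Since exterior angles sum to 360: n = 360 / 72 = 5.

5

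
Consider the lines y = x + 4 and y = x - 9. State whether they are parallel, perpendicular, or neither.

Slope of line 1: m1 = 1
Slope of line 2: m2 = 1
m1 = m2, so the lines are parallel.

Parallel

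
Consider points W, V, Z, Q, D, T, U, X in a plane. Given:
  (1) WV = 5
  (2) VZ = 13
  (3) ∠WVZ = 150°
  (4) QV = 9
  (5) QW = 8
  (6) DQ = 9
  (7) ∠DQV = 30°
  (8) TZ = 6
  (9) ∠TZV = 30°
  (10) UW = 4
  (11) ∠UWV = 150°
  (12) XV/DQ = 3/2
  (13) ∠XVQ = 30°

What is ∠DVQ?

Step 1: By the law of cosines on triangle VQD: VD² = 9² + 9² − 2·9·9·cos(30°) = 21.7, so VD ≈ 4.66.
Step 2: By the inverse law of cosines on triangle DVQ: cos(∠DVQ) = (4.66² + 9² − 9²) / (2·4.66·9) = 21.7/83.86 = 0.2588, so ∠DVQ = 75°.

Therefore, the measure of angle ∠DVQ = 75°.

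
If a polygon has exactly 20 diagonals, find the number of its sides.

Using d = n(n - 3)/2, we solve 20 = n(n - 3)/2.
So n(n - 3) = 40.
Testing n = 8: 8 * 5 = 40 = 40. Correct.
The polygon has 8 sides.

8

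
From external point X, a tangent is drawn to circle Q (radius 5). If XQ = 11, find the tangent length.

tangent = √(d² - r²) = √(11² - 5²) = √(121 - 25) = √96 = 4*sqrt(6)

4*sqrt(6)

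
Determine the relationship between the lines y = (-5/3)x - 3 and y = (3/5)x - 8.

Slope of line 1: m1 = -5/3
Slope of line 2: m2 = 3/5
m1 * m2 = (-5/3) * (3/5) = -1 = -1, so the lines are perpendicular.

Perpendicular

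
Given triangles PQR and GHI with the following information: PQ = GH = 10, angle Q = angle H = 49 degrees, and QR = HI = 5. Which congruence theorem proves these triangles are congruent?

The given information provides:
PQ = GH = 10, angle Q = angle H = 49 degrees, and QR = HI = 5
This matches the SAS congruence theorem.
Two pairs of corresponding sides and the included angle are equal (Side-Angle-Side).

SAS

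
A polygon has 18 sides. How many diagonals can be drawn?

Each of the 18 vertices connects to 15 non-adjacent vertices via diagonals.
Total connections = 18 × 15 = 270, but each diagonal is counted twice.
Number of diagonals = 270 / 2 = 135.

135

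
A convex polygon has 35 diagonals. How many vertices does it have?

Using d = n(n - 3)/2, we solve 35 = n(n - 3)/2.
So n(n - 3) = 70.
Testing n = 10: 10 * 7 = 70 = 70. Correct.
The polygon has 10 sides.

10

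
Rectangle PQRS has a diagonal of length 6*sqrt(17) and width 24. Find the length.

Using the Pythagorean theorem: d^2 = a^2 + b^2
b^2 = d^2 - a^2
b^2 = 612 - 576
b^2 = 36
b = sqrt(36) = 6

6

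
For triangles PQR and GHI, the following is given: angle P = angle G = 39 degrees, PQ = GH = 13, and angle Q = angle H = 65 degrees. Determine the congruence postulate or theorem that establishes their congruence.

The given information provides:
angle P = angle G = 39 degrees, PQ = GH = 13, and angle Q = angle H = 65 degrees
This matches the ASA congruence theorem.
Two pairs of corresponding angles and the included side are equal (Angle-Side-Angle).

ASA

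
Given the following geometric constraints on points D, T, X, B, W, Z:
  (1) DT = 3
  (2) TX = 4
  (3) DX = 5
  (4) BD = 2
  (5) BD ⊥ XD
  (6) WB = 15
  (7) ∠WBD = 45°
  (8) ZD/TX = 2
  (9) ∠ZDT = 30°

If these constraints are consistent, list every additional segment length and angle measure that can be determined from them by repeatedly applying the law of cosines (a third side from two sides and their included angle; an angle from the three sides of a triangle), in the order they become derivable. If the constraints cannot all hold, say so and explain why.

The constraints are consistent. Derivable facts, in order:
After 1 step:
- DW ≈ 13.66
- TZ ≈ 5.61
- XB = √29
- ∠DTX = 90°
- ∠DXT = 36.87°
- ∠TDX = 53.13°
After 2 steps:
- ∠BDW = 129.06°
- ∠BWD = 5.94°
- ∠BXD = 21.8°
- ∠DBX = 68.2°
- ∠DTZ = 134.48°
- ∠DZT = 15.52°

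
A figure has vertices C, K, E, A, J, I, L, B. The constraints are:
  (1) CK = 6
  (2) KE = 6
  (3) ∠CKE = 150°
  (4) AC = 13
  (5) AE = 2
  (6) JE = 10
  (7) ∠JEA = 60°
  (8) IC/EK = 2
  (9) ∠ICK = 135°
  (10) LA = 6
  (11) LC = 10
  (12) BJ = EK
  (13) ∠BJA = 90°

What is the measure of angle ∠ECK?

Step 1: By the law of cosines on triangle CKE: CE² = 6² + 6² − 2·6·6·cos(150°) = 134.35, so CE ≈ 11.59.
Step 2: By the inverse law of cosines on triangle ECK: cos(∠ECK) = (11.59² + 6² − 6²) / (2·11.59·6) = 134.35/139.09 = 0.9659, so ∠ECK = 15°.

Therefore, the measure of angle ∠ECK = 15°.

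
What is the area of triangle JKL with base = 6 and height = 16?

Area = (1/2) * base * height
Area = (1/2) * 6 * 16
Area = 48

48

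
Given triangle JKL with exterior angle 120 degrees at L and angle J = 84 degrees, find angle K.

angle K = 120 - 84 = 36 degrees (exterior angle theorem).

36 degrees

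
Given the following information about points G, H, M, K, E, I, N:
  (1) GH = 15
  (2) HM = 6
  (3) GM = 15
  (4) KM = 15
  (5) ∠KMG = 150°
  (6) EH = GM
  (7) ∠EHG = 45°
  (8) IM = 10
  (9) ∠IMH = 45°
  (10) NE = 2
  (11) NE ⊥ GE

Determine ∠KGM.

Step 1: By the law of cosines on triangle GMK: GK² = 15² + 15² − 2·15·15·cos(150°) = 839.71, so GK ≈ 28.98.
Step 2: By the inverse law of cosines on triangle KGM: cos(∠KGM) = (28.98² + 15² − 15²) / (2·28.98·15) = 839.71/869.33 = 0.9659, so ∠KGM = 15°.

Therefore, the measure of angle ∠KGM = 15°.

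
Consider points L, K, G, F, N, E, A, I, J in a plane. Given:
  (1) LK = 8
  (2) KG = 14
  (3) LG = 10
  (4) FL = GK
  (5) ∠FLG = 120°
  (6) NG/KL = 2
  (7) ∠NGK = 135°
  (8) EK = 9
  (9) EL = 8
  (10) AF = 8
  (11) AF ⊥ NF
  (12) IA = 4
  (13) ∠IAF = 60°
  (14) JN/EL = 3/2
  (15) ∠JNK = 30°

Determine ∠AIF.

Step 1: By the law of cosines on triangle IAF: IF² = 4² + 8² − 2·4·8·cos(60°) = 48, so IF = 4·√3.
Step 2: By the inverse law of cosines on triangle AIF: cos(∠AIF) = (4² + (4·√3)² − 8²) / (2·4·4·√3) = 0/55.43 = 0, so ∠AIF = 90°.

Therefore, the measure of angle ∠AIF = 90°.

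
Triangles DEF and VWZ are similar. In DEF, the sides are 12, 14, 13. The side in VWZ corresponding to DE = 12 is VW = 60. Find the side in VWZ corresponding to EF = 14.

Since the triangles are similar, the ratio of corresponding sides is constant.
Scale factor k = VW / DE = 60 / 12 = 5
WZ = k * EF = 5 * 14 = 70

70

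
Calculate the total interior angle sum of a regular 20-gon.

The sum of interior angles of an n-sided polygon is (n - 2) * 180.
For n = 20: (20 - 2) * 180 = 18 * 180 = 3240 degrees.

3240 degrees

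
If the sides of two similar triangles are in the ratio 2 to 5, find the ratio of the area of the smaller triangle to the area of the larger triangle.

Area scales with the square of linear dimensions. If every length is multiplied by 2/5, then the area is multiplied by (2/5)^2 = 4/25.
The area ratio is 4:25.

4:25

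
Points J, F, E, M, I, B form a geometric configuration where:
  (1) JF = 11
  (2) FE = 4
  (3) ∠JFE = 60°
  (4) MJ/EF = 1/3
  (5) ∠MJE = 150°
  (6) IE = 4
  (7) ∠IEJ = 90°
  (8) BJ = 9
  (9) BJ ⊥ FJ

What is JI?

Step 1: By the law of cosines on triangle EFJ: EJ² = 4² + 11² − 2·4·11·cos(60°) = 93, so EJ = √93.
Step 2: By the law of cosines on triangle JEI: JI² = √93² + 4² − 2·√93·4·cos(90°) = 109, so JI = √109.

Therefore, the length of JI = √109.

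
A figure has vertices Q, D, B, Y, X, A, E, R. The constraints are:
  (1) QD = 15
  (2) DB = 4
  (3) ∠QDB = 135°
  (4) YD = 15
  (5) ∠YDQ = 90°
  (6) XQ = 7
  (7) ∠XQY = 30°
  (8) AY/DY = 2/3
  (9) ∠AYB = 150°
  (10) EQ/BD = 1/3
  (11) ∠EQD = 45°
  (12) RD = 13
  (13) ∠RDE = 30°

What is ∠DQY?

Step 1: By the law of cosines on triangle QDY: QY² = 15² + 15² − 2·15·15·cos(90°) = 450, so QY = 15·√2.
Step 2: By the inverse law of cosines on triangle DQY: cos(∠DQY) = (15² + (15·√2)² − 15²) / (2·15·15·√2) = 450/636.4 = 0.7071, so ∠DQY = 45°.

Therefore, the measure of angle ∠DQY = 45°.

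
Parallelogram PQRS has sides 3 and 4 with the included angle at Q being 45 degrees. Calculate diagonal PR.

The diagonal of a parallelogram can be found by treating two adjacent sides and the diagonal as a triangle.
Applying the law of cosines with sides 3, 4 and included angle 45°:
d^2 = 9 + 16 - 24*cos(45°) = 25 - 12*sqrt(2)
d = sqrt(25 - 12*sqrt(2))

sqrt(25 - 12*sqrt(2))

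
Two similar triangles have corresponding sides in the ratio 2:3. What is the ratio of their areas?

Area scales with the square of linear dimensions. If every length is multiplied by 2/3, then the area is multiplied by (2/3)^2 = 4/9.
The area ratio is 4:9.

4:9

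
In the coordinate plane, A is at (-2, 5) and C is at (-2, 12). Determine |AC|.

d = sqrt((0)^2 + (7)^2) = sqrt(49) = 7

7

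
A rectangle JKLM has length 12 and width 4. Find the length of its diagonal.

Using the Pythagorean theorem:
d² = 12² + 4² = 144 + 16 = 160
d = sqrt(160) = 4*sqrt(10)

4*sqrt(10)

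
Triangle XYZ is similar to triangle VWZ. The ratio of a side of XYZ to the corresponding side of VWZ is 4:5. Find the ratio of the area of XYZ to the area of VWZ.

Area ratio = (side ratio)^2 = (4/5)^2 = 16:25.

16:25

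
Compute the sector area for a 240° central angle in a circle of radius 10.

Sector area = π(10²)(2/3) = 200*pi/3

200*pi/3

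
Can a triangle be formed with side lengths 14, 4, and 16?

Sort the sides: 4, 14, 16.
It suffices to check that the sum of the two smallest exceeds the largest:
4 + 14 = 18 > 16. ✓
Yes, a valid triangle can be formed.

Yes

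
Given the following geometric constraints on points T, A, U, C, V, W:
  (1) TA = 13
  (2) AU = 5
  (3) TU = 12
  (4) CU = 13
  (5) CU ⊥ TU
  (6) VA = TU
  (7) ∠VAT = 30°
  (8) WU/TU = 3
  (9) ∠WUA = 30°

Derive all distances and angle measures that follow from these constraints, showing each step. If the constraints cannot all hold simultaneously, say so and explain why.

The constraints are consistent.

From the given relations:
  VA = TU = 12
  WU = 3·TU = 3·12 = 36

Step 1: From TU = 12, UC = 13, and ∠TUC = 90°, by the law of cosines:
  TC² = TU² + UC² - 2·TU·UC·cos(90°) = 144 + 169 - 0 = 313
  TC ≈ 17.69

Step 2: From TA = 13, AV = 12, and ∠TAV = 30°, by the law of cosines:
  TV² = TA² + AV² - 2·TA·AV·cos(30°) = 169 + 144 - 270.2 = 42.8
  TV ≈ 6.54

Step 3: From AU = 5, UW = 36, and ∠AUW = 30°, by the law of cosines:
  AW² = AU² + UW² - 2·AU·UW·cos(30°) = 25 + 1296 - 311.8 = 1009
  AW ≈ 31.77

Step 4: From TA = 13, TU = 12, AU = 5, by the inverse law of cosines:
  cos(∠ATU) = (TA² + TU² - AU²) / (2·TA·TU)
  ∠ATU = 22.62°

Step 5: From AT = 13, AU = 5, TU = 12, by the inverse law of cosines:
  cos(∠TAU) = (AT² + AU² - TU²) / (2·AT·AU)
  ∠TAU = 67.38°

Step 6: From UA = 5, UT = 12, AT = 13, by the inverse law of cosines:
  cos(∠AUT) = (UA² + UT² - AT²) / (2·UA·UT)
  ∠AUT = 90°

Step 7: From TA = 13, TV = 6.54, AV = 12, by the inverse law of cosines:
  cos(∠ATV) = (TA² + TV² - AV²) / (2·TA·TV)
  ∠ATV = 66.51°

Step 8: From TC = 17.69, TU = 12, CU = 13, by the inverse law of cosines:
  cos(∠CTU) = (TC² + TU² - CU²) / (2·TC·TU)
  ∠CTU = 47.29°

Step 9: From AU = 5, AW = 31.77, UW = 36, by the inverse law of cosines:
  cos(∠UAW) = (AU² + AW² - UW²) / (2·AU·AW)
  ∠UAW = 145.49°

Step 10: From CT = 17.69, CU = 13, TU = 12, by the inverse law of cosines:
  cos(∠TCU) = (CT² + CU² - TU²) / (2·CT·CU)
  ∠TCU = 42.71°

Step 11: From VA = 12, VT = 6.54, AT = 13, by the inverse law of cosines:
  cos(∠AVT) = (VA² + VT² - AT²) / (2·VA·VT)
  ∠AVT = 83.49°

Step 12: From WA = 31.77, WU = 36, AU = 5, by the inverse law of cosines:
  cos(∠AWU) = (WA² + WU² - AU²) / (2·WA·WU)
  ∠AWU = 4.51°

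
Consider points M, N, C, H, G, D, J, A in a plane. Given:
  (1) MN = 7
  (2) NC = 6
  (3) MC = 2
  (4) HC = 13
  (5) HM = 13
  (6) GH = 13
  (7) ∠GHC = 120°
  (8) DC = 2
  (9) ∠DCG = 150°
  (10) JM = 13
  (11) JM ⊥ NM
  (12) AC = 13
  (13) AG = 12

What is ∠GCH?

Step 1: By the law of cosines on triangle CHG: CG² = 13² + 13² − 2·13·13·cos(120°) = 507, so CG = 13·√3.
Step 2: By the inverse law of cosines on triangle GCH: cos(∠GCH) = ((13·√3)² + 13² − 13²) / (2·13·√3·13) = 507/585.43 = 0.866, so ∠GCH = 30°.

Therefore, the measure of angle ∠GCH = 30°.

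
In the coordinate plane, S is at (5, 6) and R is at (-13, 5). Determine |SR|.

The horizontal distance is |-13 - 5| = 18 and the vertical distance is |5 - 6| = 1.
By the Pythagorean theorem, d = sqrt(18^2 + 1^2) = sqrt(325) = 5*sqrt(13).

5*sqrt(13)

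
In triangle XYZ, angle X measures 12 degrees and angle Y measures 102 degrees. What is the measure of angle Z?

By the triangle angle sum property, the three interior angles of any triangle add up to 180°.
We know angle X = 12° and angle Y = 102°, so their sum is 114°.
Therefore angle Z = 180° - 114° = 66°.

66 degrees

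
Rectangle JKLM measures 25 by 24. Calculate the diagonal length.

Using the Pythagorean theorem:
d² = 25² + 24² = 625 + 576 = 1201
d = sqrt(1201)

sqrt(1201)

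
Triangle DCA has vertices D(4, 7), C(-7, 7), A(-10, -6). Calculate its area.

Shoelace: Area = (1/2)|4(7--6) + -7(-6-7) + -10(7-7)| = (1/2)(143) = 143/2

143/2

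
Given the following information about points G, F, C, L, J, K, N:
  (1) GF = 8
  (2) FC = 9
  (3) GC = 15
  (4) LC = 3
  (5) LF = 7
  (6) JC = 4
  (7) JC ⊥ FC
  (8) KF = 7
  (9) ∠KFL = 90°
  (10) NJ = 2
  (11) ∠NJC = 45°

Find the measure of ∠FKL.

Step 1: By the law of cosines on triangle KFL: KL² = 7² + 7² − 2·7·7·cos(90°) = 98, so KL = 7·√2.
Step 2: By the inverse law of cosines on triangle FKL: cos(∠FKL) = (7² + (7·√2)² − 7²) / (2·7·7·√2) = 98/138.59 = 0.7071, so ∠FKL = 45°.

Therefore, the measure of angle ∠FKL = 45°.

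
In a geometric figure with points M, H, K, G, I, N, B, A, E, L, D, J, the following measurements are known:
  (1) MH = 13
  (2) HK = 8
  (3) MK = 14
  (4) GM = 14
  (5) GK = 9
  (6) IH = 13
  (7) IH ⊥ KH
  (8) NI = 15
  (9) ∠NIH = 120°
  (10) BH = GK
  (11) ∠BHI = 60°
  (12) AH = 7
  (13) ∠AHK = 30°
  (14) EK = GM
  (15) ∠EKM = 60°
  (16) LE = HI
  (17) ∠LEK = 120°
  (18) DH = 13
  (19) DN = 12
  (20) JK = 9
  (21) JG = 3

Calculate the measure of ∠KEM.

From the given relations: EK = GM = 14.
Step 1: By the law of cosines on triangle EKM: EM² = 14² + 14² − 2·14·14·cos(60°) = 196, so EM = 14.
Step 2: By the inverse law of cosines on triangle KEM: cos(∠KEM) = (14² + 14² − 14²) / (2·14·14) = 196/392 = 0.5, so ∠KEM = 60°.

Therefore, the measure of angle ∠KEM = 60°.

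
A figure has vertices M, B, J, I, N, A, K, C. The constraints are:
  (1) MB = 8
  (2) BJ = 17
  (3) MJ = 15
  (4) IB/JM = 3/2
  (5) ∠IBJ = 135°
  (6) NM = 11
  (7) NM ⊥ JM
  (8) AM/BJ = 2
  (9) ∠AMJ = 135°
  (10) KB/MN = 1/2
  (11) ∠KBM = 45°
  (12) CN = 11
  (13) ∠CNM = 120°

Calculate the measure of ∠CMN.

Step 1: By the law of cosines on triangle MNC: MC² = 11² + 11² − 2·11·11·cos(120°) = 363, so MC = 11·√3.
Step 2: By the inverse law of cosines on triangle CMN: cos(∠CMN) = ((11·√3)² + 11² − 11²) / (2·11·√3·11) = 363/419.16 = 0.866, so ∠CMN = 30°.

Therefore, the measure of angle ∠CMN = 30°.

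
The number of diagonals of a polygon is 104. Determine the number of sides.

Using d = n(n - 3)/2, we solve 104 = n(n - 3)/2.
So n(n - 3) = 208.
Testing n = 16: 16 * 13 = 208 = 208. Correct.
The polygon has 16 sides.

16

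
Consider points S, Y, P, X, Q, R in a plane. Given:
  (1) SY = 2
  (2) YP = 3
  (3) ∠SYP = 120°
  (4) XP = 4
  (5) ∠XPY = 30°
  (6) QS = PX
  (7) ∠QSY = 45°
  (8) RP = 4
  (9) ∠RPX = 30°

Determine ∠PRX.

Step 1: By the law of cosines on triangle RPX: RX² = 4² + 4² − 2·4·4·cos(30°) = 4.29, so RX ≈ 2.07.
Step 2: By the inverse law of cosines on triangle PRX: cos(∠PRX) = (4² + 2.07² − 4²) / (2·4·2.07) = 4.29/16.56 = 0.2588, so ∠PRX = 75°.

Therefore, the measure of angle ∠PRX = 75°.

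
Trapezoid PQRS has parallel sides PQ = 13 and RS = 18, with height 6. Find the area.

Area = (13 + 18) * 6 / 2 = 186 / 2 = 93

93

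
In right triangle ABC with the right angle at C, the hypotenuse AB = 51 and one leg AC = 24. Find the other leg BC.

Rearranging the Pythagorean theorem to solve for the unknown leg:
leg^2 = hypotenuse^2 - known_leg^2 = 2601 - 576 = 2025
leg = sqrt(2025) = 45.

45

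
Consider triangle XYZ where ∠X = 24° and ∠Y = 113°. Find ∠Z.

angle Z = 180 - 24 - 113 = 43 degrees.

43 degrees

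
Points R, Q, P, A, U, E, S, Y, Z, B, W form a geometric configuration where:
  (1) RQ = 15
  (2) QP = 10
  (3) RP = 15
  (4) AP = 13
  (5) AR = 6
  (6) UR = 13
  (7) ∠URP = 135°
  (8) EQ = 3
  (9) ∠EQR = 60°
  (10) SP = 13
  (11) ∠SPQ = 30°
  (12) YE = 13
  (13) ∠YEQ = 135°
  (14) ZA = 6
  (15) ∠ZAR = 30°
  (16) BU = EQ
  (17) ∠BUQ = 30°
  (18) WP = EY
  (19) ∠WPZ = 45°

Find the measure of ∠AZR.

Step 1: By the law of cosines on triangle ZAR: ZR² = 6² + 6² − 2·6·6·cos(30°) = 9.65, so ZR ≈ 3.11.
Step 2: By the inverse law of cosines on triangle AZR: cos(∠AZR) = (6² + 3.11² − 6²) / (2·6·3.11) = 9.65/37.27 = 0.2588, so ∠AZR = 75°.

Therefore, the measure of angle ∠AZR = 75°.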